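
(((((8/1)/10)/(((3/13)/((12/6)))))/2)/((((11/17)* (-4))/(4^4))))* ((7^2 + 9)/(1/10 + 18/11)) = -6562816/573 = -11453.43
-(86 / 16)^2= -1849 / 64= -28.89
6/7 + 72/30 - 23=-691/35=-19.74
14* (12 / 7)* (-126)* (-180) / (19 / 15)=8164800 / 19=429726.32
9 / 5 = 1.80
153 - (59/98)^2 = 1465931/9604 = 152.64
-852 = -852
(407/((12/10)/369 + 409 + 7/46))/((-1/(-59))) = 679327770/11575007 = 58.69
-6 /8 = -3 /4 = -0.75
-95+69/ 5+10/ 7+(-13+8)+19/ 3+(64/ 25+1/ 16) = -636851/ 8400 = -75.82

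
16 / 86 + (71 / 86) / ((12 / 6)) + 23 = 4059 / 172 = 23.60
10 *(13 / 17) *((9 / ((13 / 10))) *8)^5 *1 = 3985108512.84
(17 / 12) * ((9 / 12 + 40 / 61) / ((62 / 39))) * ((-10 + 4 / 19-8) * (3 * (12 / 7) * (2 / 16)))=-16470909 / 1149728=-14.33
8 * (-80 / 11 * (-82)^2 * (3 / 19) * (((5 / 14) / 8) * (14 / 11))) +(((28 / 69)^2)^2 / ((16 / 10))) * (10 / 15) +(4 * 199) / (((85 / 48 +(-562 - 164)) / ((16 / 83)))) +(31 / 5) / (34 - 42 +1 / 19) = -1195611814812612625340477 / 340564112357449898115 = -3510.68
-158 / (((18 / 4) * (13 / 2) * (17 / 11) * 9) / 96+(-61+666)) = -222464 / 857807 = -0.26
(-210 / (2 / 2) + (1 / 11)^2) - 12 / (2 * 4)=-211.49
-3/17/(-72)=1/408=0.00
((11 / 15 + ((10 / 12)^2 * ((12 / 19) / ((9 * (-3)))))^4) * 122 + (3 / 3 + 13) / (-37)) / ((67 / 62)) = 5732427269096772116 / 69534607961631195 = 82.44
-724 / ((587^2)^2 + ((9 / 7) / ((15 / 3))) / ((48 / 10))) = -0.00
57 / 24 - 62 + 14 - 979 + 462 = -4501 / 8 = -562.62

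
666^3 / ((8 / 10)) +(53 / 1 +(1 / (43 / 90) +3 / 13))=206416577756 / 559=369260425.32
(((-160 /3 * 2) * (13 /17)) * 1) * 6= -8320 /17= -489.41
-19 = -19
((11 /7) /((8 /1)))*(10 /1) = 55 /28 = 1.96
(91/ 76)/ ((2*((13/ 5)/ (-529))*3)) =-18515/ 456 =-40.60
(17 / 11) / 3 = 17 / 33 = 0.52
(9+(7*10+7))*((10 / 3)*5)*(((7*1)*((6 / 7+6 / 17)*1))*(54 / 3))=3715200 / 17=218541.18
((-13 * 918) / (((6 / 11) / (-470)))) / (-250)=-1028313 / 25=-41132.52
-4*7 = -28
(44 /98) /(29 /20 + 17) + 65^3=4965495065 /18081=274625.02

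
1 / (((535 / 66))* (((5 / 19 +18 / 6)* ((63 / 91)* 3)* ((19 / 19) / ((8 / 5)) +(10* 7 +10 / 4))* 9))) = 1672 / 60452325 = 0.00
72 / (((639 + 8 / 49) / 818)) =2885904 / 31319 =92.15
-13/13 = -1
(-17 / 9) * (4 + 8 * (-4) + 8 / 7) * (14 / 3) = 6392 / 27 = 236.74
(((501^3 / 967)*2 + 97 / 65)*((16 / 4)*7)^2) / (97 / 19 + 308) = 243516663886384 / 373924395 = 651245.73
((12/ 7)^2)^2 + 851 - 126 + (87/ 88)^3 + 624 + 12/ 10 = 11124642895747/ 8181071360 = 1359.80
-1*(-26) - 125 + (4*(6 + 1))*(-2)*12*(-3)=1917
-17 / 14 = -1.21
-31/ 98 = -0.32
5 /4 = 1.25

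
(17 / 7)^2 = 289 / 49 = 5.90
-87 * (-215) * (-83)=-1552515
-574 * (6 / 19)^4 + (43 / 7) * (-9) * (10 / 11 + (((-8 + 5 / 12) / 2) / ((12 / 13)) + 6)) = -51566731081 / 321110944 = -160.59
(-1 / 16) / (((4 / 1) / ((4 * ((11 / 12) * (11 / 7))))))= -121 / 1344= -0.09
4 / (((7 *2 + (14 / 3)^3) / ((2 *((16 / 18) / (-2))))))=-48 / 1561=-0.03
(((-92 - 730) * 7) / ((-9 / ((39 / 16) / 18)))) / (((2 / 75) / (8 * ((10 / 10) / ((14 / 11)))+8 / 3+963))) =3155554.77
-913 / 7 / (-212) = 913 / 1484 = 0.62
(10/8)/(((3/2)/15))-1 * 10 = 5/2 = 2.50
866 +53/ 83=71931/ 83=866.64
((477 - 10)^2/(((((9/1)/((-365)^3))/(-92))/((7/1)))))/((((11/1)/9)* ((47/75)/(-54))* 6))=-8916849807688853.97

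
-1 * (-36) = 36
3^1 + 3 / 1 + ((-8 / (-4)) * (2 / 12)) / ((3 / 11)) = 65 / 9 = 7.22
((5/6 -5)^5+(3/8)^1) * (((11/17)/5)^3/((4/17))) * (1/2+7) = -44962511/518400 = -86.73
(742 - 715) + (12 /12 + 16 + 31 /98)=4343 /98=44.32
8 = 8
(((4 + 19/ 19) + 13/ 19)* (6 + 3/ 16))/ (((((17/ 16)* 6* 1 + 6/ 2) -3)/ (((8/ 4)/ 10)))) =1782/ 1615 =1.10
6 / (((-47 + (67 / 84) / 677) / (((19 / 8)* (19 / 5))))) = -15397011 / 13363645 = -1.15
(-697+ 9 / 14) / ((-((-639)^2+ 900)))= 9749 / 5729094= 0.00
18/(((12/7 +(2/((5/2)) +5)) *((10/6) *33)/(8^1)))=1008/2893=0.35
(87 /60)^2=841 /400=2.10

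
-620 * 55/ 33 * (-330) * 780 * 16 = 4255680000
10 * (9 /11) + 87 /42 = 1579 /154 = 10.25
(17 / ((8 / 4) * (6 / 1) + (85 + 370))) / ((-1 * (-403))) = 17 / 188201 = 0.00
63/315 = 1/5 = 0.20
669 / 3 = 223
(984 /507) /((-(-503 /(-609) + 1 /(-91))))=-49938 /20969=-2.38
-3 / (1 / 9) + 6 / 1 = -21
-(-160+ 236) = -76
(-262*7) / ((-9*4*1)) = 50.94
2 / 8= 1 / 4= 0.25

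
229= 229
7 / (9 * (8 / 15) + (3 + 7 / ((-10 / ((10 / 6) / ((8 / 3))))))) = 0.95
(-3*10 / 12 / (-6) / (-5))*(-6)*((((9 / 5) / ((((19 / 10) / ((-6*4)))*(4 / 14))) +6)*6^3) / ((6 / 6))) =-150984 / 19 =-7946.53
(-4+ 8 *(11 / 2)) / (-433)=-40 / 433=-0.09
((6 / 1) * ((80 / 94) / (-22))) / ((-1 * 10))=0.02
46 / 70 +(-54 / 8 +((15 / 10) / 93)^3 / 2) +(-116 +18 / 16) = -2018101887 / 16682960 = -120.97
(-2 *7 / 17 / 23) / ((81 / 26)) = -364 / 31671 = -0.01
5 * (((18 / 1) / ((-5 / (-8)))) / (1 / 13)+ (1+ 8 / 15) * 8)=5800 / 3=1933.33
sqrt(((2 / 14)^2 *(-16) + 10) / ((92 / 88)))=2 *sqrt(59961) / 161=3.04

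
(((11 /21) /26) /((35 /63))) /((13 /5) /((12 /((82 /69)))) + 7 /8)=27324 /853307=0.03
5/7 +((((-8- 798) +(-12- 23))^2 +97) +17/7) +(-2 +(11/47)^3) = 514095582559/726761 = 707379.16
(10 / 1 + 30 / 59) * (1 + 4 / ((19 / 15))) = 48980 / 1121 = 43.69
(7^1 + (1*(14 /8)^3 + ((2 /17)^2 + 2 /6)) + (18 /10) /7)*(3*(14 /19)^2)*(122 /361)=10750377029 /1506510760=7.14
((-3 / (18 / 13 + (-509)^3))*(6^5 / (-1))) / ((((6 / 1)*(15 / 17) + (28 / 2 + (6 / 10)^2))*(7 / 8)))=-1031097600 / 100239113271689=-0.00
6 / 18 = 1 / 3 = 0.33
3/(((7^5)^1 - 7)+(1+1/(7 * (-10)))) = 70/392023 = 0.00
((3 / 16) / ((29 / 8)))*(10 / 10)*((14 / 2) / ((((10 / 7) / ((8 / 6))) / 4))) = 196 / 145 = 1.35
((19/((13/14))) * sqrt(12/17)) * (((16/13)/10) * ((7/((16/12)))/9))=7448 * sqrt(51)/43095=1.23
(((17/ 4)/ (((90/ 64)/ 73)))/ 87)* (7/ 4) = 17374/ 3915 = 4.44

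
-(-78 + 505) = -427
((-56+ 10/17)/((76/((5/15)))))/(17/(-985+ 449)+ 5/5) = -42076/167637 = -0.25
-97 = -97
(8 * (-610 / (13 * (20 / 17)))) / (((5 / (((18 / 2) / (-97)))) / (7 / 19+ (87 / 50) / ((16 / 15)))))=56735307 / 4791800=11.84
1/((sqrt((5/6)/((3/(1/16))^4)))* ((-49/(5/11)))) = -2304* sqrt(30)/539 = -23.41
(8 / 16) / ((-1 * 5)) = -0.10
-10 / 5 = -2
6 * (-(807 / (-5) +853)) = -20748 / 5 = -4149.60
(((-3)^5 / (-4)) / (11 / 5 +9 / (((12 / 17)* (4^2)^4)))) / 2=39813120 / 2883839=13.81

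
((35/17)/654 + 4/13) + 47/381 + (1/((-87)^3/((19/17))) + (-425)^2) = 727761622918485403/4029120406818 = 180625.43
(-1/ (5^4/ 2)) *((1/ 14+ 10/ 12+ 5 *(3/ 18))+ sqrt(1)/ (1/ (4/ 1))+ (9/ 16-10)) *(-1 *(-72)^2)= -268488/ 4375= -61.37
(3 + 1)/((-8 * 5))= -1/10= -0.10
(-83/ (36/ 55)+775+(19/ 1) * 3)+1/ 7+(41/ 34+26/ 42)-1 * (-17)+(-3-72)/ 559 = 1733870549/ 2394756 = 724.03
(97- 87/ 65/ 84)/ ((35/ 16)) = 706044/ 15925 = 44.34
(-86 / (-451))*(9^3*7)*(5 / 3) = 731430 / 451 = 1621.80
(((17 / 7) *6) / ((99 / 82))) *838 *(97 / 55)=226625368 / 12705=17837.49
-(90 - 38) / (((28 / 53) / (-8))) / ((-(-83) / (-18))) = -99216 / 581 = -170.77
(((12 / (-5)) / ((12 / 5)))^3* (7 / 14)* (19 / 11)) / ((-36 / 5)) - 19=-18.88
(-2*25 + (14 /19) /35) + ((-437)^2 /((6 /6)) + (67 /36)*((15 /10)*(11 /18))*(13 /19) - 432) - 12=7817142769 /41040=190476.19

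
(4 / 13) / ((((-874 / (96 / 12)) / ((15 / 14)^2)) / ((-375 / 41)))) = 337500 / 11413129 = 0.03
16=16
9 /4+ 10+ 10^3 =4049 /4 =1012.25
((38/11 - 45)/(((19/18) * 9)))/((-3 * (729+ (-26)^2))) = 914/880935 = 0.00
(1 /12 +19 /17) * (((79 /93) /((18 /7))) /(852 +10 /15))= 135485 /291182256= 0.00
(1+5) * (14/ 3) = 28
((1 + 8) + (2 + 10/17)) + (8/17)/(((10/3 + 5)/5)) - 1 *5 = 584/85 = 6.87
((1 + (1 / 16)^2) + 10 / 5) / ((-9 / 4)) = -769 / 576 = -1.34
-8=-8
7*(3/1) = 21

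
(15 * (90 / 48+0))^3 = 11390625 / 512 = 22247.31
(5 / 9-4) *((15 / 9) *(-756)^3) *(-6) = -14882797440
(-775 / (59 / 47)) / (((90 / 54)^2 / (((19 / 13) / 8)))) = -249147 / 6136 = -40.60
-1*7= -7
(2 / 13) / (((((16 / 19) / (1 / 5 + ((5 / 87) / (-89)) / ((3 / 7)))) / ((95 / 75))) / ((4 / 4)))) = 4161247 / 90593100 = 0.05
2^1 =2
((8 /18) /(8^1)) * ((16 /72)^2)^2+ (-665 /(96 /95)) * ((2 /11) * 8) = -1243473349 /1299078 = -957.20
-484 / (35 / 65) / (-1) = 6292 / 7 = 898.86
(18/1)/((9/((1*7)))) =14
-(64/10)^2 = -1024/25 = -40.96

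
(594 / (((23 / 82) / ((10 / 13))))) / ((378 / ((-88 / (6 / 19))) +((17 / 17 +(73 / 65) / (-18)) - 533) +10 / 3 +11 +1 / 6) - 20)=-9161974800 / 3030982021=-3.02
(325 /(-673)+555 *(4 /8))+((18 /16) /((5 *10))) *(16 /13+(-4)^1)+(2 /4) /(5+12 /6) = 1696591609 /6124300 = 277.03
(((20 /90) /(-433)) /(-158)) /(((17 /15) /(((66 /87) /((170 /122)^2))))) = 81862 /73105661085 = 0.00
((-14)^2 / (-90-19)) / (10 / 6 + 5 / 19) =-5586 / 5995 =-0.93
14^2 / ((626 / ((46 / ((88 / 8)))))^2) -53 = -628171513 / 11854249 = -52.99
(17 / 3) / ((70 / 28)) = 34 / 15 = 2.27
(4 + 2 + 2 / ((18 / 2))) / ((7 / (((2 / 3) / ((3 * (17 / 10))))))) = 160 / 1377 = 0.12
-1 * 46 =-46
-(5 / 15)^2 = -1 / 9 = -0.11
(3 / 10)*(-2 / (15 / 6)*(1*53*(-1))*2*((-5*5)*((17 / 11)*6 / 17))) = -3816 / 11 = -346.91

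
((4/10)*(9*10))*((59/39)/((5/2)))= 1416/65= 21.78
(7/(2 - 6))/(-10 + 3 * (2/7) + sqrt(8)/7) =7 * sqrt(2)/1168 + 14/73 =0.20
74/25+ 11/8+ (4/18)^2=71027/16200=4.38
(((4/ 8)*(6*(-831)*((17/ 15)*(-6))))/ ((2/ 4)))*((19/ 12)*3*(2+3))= 805239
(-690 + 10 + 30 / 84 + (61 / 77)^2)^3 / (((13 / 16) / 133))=-19836111738629919973986 / 387070134451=-51246815429.88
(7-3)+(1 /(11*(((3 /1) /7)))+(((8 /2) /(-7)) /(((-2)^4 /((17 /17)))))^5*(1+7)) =299030111 /70992768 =4.21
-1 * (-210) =210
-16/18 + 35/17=179/153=1.17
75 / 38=1.97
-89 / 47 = -1.89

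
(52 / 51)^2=2704 / 2601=1.04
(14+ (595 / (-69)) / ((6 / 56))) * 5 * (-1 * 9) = 68810 / 23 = 2991.74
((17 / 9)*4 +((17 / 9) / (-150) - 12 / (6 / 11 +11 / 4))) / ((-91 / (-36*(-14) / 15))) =-610988 / 424125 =-1.44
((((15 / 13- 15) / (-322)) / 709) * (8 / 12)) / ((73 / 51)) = 3060 / 108327401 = 0.00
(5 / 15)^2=1 / 9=0.11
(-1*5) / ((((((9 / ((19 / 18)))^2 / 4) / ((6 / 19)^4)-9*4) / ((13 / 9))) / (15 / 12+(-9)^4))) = -104996 / 3969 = -26.45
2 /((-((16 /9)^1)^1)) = -9 /8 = -1.12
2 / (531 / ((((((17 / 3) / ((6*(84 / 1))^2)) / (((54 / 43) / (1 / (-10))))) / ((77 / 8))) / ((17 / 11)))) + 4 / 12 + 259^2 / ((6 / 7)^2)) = -3096 / 6882912430697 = -0.00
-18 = -18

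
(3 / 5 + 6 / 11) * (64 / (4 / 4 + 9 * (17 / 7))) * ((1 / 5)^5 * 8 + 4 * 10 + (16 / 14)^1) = 113407056 / 859375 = 131.96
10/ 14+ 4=33/ 7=4.71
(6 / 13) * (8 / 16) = 3 / 13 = 0.23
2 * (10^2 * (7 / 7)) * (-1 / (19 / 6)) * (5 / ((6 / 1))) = -1000 / 19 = -52.63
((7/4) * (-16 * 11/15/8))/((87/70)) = -539/261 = -2.07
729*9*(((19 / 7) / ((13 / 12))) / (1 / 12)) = 17950896 / 91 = 197262.59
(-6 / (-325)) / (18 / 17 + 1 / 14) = 1428 / 87425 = 0.02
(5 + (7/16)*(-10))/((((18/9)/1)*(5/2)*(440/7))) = 7/3520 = 0.00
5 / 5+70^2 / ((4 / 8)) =9801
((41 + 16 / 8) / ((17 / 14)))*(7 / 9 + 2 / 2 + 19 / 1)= 6622 / 9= 735.78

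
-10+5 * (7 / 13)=-95 / 13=-7.31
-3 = -3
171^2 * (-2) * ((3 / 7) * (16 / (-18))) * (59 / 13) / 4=2300292 / 91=25277.93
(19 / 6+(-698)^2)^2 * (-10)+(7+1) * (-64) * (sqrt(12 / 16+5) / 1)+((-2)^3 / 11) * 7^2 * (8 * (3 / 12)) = -469994230051807 / 198 - 256 * sqrt(23) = -2373708233812.62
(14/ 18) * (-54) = -42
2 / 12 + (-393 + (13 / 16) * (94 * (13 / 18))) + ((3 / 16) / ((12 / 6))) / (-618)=-20033509 / 59328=-337.67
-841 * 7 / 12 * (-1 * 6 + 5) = 5887 / 12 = 490.58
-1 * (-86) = 86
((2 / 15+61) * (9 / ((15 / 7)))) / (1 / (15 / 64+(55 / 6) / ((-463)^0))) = 2317259 / 960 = 2413.81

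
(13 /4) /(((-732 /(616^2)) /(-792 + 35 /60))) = 732000269 /549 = 1333333.82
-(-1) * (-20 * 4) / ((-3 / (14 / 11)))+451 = 16003 / 33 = 484.94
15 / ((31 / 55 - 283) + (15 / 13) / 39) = -139425 / 2624971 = -0.05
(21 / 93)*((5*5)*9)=1575 / 31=50.81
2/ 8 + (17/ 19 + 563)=42875/ 76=564.14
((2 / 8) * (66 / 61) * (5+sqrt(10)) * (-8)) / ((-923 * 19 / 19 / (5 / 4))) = 165 * sqrt(10) / 56303+825 / 56303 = 0.02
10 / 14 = 5 / 7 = 0.71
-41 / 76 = -0.54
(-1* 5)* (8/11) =-40/11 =-3.64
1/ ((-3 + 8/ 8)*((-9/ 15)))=5/ 6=0.83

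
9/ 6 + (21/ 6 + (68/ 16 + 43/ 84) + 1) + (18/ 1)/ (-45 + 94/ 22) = 10.32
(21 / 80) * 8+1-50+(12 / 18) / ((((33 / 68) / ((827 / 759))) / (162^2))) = 1091922613 / 27830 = 39235.45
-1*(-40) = 40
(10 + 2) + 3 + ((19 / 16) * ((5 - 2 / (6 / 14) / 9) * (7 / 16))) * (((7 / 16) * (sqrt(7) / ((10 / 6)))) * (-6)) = 5.30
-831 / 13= -63.92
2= 2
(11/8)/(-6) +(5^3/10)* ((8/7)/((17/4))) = 17891/5712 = 3.13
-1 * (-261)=261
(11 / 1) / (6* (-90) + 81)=-11 / 459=-0.02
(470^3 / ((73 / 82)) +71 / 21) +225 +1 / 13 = 2324186230937 / 19929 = 116623324.35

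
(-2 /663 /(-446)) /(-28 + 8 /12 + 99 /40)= -40 /147011189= -0.00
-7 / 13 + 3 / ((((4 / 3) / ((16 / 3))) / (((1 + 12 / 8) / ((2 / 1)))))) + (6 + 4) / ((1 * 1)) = 318 / 13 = 24.46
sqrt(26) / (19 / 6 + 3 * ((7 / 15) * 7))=30 * sqrt(26) / 389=0.39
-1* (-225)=225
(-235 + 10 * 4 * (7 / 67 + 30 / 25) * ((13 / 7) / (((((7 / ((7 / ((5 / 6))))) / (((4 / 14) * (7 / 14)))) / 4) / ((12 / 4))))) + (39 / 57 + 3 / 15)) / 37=-10844339 / 11539745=-0.94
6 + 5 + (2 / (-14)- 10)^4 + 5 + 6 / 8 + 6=101865215 / 9604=10606.54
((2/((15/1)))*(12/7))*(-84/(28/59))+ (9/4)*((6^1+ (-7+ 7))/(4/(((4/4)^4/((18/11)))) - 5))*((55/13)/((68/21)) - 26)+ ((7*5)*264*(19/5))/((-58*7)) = -342.64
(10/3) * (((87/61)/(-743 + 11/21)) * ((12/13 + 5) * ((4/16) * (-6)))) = 703395/12364456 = 0.06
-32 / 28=-8 / 7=-1.14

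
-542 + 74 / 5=-2636 / 5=-527.20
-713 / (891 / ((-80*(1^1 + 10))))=57040 / 81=704.20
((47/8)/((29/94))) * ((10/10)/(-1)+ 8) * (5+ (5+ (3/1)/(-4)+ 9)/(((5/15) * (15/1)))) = 2365839/2320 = 1019.76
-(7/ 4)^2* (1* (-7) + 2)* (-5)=-1225/ 16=-76.56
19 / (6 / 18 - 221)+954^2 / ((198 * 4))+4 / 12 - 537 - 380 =2538326 / 10923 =232.38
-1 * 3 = -3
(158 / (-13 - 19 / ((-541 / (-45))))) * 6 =-128217 / 1972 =-65.02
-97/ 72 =-1.35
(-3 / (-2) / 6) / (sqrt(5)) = sqrt(5) / 20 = 0.11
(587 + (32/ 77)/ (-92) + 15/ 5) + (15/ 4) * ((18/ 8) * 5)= 17913537/ 28336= 632.18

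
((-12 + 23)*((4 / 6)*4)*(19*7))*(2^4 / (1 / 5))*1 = 936320 / 3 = 312106.67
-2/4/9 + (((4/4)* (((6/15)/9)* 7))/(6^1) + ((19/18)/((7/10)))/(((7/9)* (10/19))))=24343/6615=3.68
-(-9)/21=3/7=0.43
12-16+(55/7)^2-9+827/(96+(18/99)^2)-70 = -1029251/81340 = -12.65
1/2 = 0.50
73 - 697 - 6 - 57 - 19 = -706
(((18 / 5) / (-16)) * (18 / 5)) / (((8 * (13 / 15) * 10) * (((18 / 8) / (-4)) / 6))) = 81 / 650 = 0.12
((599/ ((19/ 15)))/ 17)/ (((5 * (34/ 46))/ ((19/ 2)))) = 41331/ 578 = 71.51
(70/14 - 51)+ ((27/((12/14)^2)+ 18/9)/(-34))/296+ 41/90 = -82511647/1811520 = -45.55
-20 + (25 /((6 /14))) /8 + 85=1735 /24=72.29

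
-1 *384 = -384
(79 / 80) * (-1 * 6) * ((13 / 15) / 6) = -1027 / 1200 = -0.86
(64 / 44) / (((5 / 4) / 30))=384 / 11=34.91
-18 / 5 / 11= -18 / 55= -0.33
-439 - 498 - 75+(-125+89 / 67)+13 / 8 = -607849 / 536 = -1134.05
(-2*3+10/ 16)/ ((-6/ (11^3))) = 57233/ 48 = 1192.35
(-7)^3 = -343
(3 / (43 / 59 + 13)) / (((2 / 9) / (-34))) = -1003 / 30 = -33.43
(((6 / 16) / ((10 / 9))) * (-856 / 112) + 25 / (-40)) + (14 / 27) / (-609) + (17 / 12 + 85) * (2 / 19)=5.89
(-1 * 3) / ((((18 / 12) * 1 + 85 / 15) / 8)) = -144 / 43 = -3.35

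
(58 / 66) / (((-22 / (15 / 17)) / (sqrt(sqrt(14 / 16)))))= -145 * 14^(1 / 4) / 8228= -0.03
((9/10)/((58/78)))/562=351/162980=0.00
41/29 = 1.41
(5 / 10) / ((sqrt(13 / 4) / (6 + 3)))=9 * sqrt(13) / 13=2.50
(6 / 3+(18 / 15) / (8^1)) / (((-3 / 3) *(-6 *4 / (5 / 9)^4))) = 5375 / 629856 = 0.01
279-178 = 101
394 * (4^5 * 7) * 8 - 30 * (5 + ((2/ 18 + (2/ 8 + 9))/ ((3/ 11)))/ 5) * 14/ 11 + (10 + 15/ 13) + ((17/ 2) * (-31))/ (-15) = 290773347583/ 12870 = 22593111.70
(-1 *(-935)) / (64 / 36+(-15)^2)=8415 / 2041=4.12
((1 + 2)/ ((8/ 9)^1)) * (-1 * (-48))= 162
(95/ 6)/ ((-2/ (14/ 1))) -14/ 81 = -17983/ 162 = -111.01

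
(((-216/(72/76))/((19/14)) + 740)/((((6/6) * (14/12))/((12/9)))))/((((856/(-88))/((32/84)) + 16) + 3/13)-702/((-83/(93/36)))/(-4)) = -217250176/4907105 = -44.27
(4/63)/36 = 1/567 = 0.00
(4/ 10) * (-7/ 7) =-2/ 5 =-0.40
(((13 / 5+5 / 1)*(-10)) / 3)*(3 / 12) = -19 / 3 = -6.33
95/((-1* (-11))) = 95/11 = 8.64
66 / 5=13.20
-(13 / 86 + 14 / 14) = -99 / 86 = -1.15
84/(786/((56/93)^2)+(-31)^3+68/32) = -0.00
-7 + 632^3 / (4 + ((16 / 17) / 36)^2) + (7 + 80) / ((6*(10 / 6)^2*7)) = 517061386553743 / 8194550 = 63098203.87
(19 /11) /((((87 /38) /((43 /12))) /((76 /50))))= 294937 /71775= 4.11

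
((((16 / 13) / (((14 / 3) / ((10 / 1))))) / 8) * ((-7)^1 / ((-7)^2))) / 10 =-3 / 637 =-0.00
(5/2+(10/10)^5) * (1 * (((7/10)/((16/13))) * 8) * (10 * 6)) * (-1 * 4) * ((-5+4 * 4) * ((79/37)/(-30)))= 553553/185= 2992.18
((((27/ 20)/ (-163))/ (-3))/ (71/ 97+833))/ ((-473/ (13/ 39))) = -291/ 124703006560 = -0.00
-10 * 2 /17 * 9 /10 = -18 /17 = -1.06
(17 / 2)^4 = 83521 / 16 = 5220.06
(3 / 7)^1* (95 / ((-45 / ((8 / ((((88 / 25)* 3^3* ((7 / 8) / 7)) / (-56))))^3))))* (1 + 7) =30507008000000 / 78594219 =388158.42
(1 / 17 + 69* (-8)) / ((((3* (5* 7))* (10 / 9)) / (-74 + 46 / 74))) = 15284907 / 44030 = 347.15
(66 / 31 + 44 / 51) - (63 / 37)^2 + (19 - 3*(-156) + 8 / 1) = 1071572936 / 2164389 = 495.09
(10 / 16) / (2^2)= 5 / 32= 0.16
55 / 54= 1.02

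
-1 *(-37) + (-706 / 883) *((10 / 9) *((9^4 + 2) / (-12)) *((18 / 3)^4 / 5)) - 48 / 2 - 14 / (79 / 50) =8785363029 / 69757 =125942.39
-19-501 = -520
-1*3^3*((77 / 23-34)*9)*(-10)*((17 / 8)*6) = -43685325 / 46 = -949680.98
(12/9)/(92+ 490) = 2/873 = 0.00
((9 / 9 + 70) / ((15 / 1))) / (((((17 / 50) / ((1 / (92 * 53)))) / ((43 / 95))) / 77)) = 235081 / 2362422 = 0.10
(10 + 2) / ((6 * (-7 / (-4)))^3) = 32 / 3087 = 0.01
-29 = -29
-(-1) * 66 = 66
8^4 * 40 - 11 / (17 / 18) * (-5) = 2786270 / 17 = 163898.24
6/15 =2/5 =0.40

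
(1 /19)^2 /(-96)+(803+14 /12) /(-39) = -27869239 /1351584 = -20.62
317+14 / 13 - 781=-6018 / 13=-462.92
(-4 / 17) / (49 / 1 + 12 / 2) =-4 / 935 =-0.00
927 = 927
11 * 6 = 66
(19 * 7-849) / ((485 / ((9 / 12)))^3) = -4833 / 1825346000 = -0.00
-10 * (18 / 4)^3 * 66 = -120285 / 2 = -60142.50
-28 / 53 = -0.53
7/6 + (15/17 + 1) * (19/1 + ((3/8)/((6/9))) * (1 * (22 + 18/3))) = 6791/102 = 66.58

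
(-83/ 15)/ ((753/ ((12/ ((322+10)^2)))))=-0.00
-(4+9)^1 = -13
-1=-1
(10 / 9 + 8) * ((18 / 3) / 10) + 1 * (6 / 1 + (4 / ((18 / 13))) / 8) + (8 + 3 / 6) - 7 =2399 / 180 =13.33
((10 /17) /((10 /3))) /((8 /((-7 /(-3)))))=0.05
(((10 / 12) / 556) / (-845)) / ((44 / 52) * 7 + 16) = -1 / 12359880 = -0.00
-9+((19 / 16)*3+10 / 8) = -67 / 16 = -4.19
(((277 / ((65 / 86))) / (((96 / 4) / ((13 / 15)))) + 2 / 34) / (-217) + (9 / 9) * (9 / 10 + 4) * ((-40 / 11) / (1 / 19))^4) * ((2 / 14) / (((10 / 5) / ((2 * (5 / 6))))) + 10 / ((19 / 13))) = 548179748599825704233 / 705280874760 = 777250267.54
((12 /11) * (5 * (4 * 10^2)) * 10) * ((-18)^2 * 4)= 311040000 /11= 28276363.64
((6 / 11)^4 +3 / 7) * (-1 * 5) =-264975 / 102487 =-2.59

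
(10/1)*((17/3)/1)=56.67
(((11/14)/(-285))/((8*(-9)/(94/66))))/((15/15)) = 47/861840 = 0.00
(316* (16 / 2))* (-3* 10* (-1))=75840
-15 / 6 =-5 / 2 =-2.50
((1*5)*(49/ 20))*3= 147/ 4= 36.75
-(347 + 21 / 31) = -10778 / 31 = -347.68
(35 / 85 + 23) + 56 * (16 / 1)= 15630 / 17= 919.41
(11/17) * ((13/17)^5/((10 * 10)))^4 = 209054601523688793826811/6909193391300873288082721700000000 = 0.00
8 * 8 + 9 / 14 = 905 / 14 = 64.64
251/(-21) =-11.95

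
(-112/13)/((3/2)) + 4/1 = -68/39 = -1.74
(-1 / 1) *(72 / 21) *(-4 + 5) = -24 / 7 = -3.43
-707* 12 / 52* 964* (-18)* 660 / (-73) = -25595754.18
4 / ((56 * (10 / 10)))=1 / 14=0.07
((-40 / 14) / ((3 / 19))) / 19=-20 / 21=-0.95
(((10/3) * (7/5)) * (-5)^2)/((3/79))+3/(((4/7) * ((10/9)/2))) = 554701/180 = 3081.67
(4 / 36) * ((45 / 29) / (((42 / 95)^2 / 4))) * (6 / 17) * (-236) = -21299000 / 72471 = -293.90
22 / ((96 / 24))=11 / 2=5.50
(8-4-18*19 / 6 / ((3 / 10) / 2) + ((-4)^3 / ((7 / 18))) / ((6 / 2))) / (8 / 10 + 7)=-1160 / 21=-55.24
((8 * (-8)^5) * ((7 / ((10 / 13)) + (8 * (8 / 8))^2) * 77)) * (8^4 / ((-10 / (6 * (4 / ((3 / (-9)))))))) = -1087878708854784 / 25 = -43515148354191.36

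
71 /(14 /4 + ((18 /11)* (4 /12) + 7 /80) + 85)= 62480 /78437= 0.80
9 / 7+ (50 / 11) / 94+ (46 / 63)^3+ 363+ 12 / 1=48700645825 / 129274299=376.72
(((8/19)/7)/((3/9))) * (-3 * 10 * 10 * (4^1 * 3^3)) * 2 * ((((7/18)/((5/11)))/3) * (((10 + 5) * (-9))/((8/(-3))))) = -3207600/19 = -168821.05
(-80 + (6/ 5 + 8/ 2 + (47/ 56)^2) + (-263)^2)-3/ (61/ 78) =66084225041/ 956480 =69091.07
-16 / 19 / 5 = -16 / 95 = -0.17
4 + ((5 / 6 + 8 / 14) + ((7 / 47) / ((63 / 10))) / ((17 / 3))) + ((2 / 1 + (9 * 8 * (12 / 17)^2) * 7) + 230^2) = 30326201117 / 570486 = 53158.54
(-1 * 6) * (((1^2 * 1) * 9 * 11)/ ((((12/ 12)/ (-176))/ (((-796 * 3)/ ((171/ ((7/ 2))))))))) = -97086528/ 19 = -5109817.26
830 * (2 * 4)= 6640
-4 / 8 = -1 / 2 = -0.50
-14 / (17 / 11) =-154 / 17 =-9.06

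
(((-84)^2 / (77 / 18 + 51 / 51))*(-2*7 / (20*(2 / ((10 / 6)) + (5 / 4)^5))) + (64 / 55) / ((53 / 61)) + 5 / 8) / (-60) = 5796393937 / 1594282400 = 3.64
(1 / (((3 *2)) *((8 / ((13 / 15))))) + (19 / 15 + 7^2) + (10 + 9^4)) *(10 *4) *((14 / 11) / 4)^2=233598925 / 8712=26813.47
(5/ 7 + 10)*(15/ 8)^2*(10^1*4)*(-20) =-421875/ 14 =-30133.93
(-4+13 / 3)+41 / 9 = 44 / 9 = 4.89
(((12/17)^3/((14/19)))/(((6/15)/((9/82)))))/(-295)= -36936/83191829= -0.00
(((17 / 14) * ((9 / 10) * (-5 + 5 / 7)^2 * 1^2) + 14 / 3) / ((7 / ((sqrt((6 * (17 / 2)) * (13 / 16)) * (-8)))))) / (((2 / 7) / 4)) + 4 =-2544.05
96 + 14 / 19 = 96.74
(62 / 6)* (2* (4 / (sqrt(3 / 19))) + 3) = 31 + 248* sqrt(57) / 9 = 239.04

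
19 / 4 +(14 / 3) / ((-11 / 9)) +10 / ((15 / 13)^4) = 2928493 / 445500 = 6.57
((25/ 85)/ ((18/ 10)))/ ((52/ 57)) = 475/ 2652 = 0.18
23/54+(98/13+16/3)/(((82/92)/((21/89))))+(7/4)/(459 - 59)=3.84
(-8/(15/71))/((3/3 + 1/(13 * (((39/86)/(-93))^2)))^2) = -2741627512/758228815815135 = -0.00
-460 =-460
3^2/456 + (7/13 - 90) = -176737/1976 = -89.44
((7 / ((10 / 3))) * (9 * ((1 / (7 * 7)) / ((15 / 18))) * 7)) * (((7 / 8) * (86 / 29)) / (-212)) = -24381 / 614800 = -0.04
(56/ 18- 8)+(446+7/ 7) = 3979/ 9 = 442.11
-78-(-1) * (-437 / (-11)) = -421 / 11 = -38.27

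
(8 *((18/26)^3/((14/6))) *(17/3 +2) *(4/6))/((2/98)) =625968/2197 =284.92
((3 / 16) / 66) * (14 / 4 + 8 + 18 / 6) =29 / 704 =0.04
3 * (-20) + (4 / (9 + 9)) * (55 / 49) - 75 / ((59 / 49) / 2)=-4796000 / 26019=-184.33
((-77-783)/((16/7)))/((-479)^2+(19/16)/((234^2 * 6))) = -395557344/241214810807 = -0.00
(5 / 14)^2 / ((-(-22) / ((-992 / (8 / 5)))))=-3875 / 1078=-3.59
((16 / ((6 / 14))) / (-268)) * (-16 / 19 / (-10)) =-0.01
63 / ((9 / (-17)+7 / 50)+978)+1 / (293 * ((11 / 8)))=179239402 / 2678213087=0.07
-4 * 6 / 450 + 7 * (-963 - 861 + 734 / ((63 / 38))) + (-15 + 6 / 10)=-2178752 / 225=-9683.34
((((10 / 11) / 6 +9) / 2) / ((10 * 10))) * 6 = 151 / 550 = 0.27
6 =6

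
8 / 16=1 / 2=0.50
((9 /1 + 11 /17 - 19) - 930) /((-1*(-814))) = -15969 /13838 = -1.15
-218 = -218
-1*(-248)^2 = -61504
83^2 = 6889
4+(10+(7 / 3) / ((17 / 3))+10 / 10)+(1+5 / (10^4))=558017 / 34000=16.41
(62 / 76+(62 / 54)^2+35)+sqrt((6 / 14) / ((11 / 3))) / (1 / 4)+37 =12*sqrt(77) / 77+2053661 / 27702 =75.50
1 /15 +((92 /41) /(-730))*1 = 571 /8979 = 0.06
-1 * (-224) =224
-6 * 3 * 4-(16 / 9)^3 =-56584 / 729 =-77.62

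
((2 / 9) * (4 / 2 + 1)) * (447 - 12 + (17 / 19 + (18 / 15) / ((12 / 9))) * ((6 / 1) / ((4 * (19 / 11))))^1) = 1050651 / 3610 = 291.04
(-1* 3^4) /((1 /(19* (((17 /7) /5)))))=-26163 /35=-747.51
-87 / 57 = -29 / 19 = -1.53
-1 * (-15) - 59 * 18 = -1047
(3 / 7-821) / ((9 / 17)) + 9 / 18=-195233 / 126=-1549.47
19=19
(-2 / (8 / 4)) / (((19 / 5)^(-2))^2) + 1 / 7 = -911622 / 4375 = -208.37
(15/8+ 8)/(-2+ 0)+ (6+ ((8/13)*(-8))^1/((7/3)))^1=-1525/1456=-1.05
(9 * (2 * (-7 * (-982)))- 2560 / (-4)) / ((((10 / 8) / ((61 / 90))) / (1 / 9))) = 15173384 / 2025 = 7493.03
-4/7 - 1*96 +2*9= -550/7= -78.57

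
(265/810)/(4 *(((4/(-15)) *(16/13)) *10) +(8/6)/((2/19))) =-0.71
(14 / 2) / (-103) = -7 / 103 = -0.07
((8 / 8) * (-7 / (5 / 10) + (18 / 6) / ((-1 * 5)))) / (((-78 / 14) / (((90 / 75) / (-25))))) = -1022 / 8125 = -0.13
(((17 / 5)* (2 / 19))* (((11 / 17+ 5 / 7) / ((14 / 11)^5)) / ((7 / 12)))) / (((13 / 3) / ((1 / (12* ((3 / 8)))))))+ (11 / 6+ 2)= 23471009701 / 6102453630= 3.85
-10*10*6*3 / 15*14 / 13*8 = -13440 / 13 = -1033.85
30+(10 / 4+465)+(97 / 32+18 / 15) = 501.73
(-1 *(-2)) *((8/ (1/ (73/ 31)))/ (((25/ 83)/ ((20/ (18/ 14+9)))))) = 339304/ 1395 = 243.23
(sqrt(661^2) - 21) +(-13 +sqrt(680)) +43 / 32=2* sqrt(170) +20107 / 32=654.42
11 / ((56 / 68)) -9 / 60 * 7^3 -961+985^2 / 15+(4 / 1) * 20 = 63762.57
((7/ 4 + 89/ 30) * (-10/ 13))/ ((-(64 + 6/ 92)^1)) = 6509/ 114933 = 0.06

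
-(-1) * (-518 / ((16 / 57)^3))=-47964987 / 2048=-23420.40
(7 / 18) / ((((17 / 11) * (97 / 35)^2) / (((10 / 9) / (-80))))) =-0.00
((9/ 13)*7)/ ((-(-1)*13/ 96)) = 6048/ 169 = 35.79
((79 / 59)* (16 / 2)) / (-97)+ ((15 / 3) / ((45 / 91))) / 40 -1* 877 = -1806572287 / 2060280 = -876.86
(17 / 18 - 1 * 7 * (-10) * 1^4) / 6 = 1277 / 108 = 11.82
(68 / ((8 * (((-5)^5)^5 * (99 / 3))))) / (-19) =0.00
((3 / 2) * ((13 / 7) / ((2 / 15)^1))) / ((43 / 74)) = 21645 / 602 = 35.96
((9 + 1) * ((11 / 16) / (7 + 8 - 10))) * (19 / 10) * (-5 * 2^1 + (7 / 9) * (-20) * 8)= -25289 / 72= -351.24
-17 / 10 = -1.70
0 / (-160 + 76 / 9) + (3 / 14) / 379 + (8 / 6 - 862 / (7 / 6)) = -11739895 / 15918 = -737.52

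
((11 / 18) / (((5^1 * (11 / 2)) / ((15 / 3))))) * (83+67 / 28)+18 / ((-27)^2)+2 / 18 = 21827 / 2268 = 9.62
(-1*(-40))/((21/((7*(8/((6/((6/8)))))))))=40/3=13.33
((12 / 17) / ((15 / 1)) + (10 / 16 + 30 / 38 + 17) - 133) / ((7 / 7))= -1479837 / 12920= -114.54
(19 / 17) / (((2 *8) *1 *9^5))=19 / 16061328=0.00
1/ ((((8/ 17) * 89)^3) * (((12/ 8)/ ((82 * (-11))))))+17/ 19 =4559938135/ 5143453824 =0.89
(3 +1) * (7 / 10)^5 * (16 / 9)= 33614 / 28125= 1.20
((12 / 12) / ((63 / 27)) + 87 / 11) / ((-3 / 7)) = -214 / 11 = -19.45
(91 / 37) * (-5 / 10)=-1.23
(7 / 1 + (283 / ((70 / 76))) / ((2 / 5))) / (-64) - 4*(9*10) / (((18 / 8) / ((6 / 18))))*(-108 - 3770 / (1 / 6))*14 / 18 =1900642463 / 2016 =942779.00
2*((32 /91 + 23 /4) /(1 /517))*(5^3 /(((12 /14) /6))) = 143532125 /26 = 5520466.35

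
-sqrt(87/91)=-sqrt(7917)/91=-0.98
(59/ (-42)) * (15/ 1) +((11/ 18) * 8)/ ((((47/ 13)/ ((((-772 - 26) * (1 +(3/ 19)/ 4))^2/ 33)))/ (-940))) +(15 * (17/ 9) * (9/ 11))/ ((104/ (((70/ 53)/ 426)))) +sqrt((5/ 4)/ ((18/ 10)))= -2395974684143485/ 90402312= -26503466.90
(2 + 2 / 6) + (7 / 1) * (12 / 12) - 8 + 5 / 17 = 83 / 51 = 1.63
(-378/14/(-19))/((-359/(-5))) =135/6821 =0.02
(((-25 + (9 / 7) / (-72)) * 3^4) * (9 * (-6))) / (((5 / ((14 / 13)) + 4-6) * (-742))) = -3063987 / 54908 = -55.80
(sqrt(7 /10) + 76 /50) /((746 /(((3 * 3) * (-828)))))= -141588 /9325 - 1863 * sqrt(70) /1865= -23.54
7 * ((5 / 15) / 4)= 7 / 12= 0.58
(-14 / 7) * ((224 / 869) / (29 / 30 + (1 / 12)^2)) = -322560 / 609169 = -0.53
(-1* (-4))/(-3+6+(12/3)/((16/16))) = 4/7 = 0.57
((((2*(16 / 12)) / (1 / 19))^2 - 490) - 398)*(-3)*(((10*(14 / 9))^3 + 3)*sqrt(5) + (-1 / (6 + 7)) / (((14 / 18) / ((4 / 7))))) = 181344 / 637 - 41500377944*sqrt(5) / 2187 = -42431204.19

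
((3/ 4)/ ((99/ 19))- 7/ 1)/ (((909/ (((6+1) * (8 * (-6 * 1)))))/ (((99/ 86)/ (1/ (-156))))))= -1976520/ 4343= -455.10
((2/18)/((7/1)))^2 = 1/3969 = 0.00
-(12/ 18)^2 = -0.44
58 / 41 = 1.41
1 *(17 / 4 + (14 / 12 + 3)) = 8.42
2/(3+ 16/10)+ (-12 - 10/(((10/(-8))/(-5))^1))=-1186/23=-51.57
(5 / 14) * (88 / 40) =11 / 14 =0.79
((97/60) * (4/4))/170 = 97/10200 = 0.01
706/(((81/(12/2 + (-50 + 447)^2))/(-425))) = -47292380750/81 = -583856552.47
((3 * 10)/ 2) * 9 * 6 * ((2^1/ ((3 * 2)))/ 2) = 135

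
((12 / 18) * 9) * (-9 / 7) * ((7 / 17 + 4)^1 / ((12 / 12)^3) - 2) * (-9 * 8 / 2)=669.78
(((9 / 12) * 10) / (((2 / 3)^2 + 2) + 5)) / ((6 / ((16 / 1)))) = 2.69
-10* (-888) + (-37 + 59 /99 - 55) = 870071 /99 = 8788.60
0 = 0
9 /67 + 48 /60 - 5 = -1362 /335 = -4.07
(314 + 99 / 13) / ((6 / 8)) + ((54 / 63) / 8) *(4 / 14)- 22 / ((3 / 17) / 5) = -743311 / 3822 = -194.48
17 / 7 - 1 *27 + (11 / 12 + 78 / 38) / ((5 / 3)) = -60621 / 2660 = -22.79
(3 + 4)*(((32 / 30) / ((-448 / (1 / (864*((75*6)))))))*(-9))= 1 / 2592000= 0.00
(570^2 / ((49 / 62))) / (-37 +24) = -20143800 / 637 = -31622.92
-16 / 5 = -3.20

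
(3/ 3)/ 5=1/ 5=0.20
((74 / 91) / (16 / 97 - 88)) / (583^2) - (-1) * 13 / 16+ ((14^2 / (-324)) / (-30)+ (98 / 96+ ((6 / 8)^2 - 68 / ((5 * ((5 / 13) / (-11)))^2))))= -11859659808596297989 / 5336335474470000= -2222.44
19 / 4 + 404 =1635 / 4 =408.75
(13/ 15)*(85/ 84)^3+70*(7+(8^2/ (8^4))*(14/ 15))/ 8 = 62.28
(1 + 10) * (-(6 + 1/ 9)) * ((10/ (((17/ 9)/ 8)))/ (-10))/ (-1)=-4840/ 17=-284.71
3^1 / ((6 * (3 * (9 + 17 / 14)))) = 7 / 429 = 0.02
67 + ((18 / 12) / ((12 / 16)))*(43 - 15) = 123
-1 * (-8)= 8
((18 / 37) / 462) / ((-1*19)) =-3 / 54131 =-0.00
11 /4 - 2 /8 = 5 /2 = 2.50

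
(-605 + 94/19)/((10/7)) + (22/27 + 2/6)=-2148899/5130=-418.89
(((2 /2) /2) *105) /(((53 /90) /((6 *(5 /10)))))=14175 /53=267.45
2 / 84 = 1 / 42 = 0.02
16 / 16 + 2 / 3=5 / 3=1.67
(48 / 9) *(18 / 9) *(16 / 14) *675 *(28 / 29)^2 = 6451200 / 841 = 7670.87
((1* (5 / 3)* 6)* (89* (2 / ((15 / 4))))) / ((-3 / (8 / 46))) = -5696 / 207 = -27.52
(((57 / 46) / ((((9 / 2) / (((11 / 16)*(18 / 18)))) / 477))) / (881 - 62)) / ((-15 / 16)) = -11077 / 94185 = -0.12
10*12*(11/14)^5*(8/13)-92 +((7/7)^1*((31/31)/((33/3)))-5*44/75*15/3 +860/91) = -540851977/7210203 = -75.01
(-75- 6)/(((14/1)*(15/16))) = -216/35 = -6.17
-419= -419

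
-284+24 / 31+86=-6114 / 31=-197.23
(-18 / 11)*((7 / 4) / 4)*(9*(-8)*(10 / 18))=315 / 11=28.64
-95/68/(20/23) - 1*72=-20021/272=-73.61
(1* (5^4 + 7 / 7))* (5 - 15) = -6260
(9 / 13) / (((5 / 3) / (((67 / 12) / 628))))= 603 / 163280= 0.00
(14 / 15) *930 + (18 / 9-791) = 79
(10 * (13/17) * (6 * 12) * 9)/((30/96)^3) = 69009408/425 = 162375.08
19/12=1.58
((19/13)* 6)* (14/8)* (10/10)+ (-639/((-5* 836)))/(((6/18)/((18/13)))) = 217104/13585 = 15.98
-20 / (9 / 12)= -80 / 3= -26.67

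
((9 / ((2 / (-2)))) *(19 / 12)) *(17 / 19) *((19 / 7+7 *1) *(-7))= 867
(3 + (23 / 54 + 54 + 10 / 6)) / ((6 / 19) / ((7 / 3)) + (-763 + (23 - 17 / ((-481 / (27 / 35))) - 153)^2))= 17183302934525 / 4690393103033856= 0.00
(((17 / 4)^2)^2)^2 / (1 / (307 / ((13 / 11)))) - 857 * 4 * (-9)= 23583417794993 / 851968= 27681107.50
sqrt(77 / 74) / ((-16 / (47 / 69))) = -47 * sqrt(5698) / 81696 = -0.04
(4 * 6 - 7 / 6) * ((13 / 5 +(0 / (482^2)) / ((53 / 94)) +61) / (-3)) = -7261 / 15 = -484.07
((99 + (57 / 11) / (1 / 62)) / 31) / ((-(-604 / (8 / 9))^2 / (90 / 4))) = -15410 / 23325423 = -0.00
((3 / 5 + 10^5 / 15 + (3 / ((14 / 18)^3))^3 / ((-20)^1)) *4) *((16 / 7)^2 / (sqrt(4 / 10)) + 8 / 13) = 128892115761944 / 7868953365 + 2062273852191104 *sqrt(10) / 29659901145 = 236255.23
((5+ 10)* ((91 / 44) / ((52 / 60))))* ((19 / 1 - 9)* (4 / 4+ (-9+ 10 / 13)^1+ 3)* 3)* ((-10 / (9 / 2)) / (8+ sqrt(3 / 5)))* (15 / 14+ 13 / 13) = 10875000 / 4121 - 271875* sqrt(15) / 4121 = 2383.41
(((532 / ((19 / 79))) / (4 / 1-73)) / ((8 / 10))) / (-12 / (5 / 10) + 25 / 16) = 44240 / 24771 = 1.79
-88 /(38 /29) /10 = -638 /95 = -6.72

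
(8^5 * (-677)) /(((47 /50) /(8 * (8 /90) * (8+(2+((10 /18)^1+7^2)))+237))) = -6592655548.28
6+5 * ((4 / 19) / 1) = 7.05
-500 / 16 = -125 / 4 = -31.25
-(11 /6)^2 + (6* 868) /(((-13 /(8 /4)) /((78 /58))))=-1128437 /1044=-1080.88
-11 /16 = -0.69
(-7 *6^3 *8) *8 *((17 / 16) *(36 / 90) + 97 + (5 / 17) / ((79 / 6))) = -63320999616 / 6715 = -9429784.01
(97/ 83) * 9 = 873/ 83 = 10.52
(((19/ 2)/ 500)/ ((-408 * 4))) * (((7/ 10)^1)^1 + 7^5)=-3193463/ 16320000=-0.20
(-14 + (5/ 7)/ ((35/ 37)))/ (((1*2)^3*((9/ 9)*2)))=-649/ 784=-0.83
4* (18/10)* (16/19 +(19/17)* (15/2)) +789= 1381497/1615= 855.42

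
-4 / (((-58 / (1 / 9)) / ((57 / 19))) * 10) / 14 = 1 / 6090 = 0.00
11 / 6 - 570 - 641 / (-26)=-21197 / 39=-543.51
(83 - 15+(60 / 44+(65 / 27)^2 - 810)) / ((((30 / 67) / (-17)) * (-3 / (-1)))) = 3355885816 / 360855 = 9299.82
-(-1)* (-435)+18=-417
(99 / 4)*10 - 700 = -905 / 2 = -452.50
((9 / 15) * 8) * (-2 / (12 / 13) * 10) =-104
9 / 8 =1.12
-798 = -798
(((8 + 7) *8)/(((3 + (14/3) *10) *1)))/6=60/149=0.40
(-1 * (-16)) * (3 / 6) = 8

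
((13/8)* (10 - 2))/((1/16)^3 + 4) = 53248/16385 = 3.25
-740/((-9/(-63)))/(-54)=2590/27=95.93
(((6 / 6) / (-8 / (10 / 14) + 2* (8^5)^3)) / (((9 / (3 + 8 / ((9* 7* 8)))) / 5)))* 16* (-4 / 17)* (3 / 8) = -4750 / 141309234401749029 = -0.00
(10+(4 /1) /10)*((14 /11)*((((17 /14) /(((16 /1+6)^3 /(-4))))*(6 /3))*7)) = -6188 /73205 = -0.08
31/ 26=1.19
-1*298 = -298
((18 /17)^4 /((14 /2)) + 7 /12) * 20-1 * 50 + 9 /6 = -33.24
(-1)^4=1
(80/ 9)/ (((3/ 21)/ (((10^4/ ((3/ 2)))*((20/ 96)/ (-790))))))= -700000/ 6399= -109.39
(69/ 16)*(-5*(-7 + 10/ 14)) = 3795/ 28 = 135.54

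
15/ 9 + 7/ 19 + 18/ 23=3694/ 1311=2.82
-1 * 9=-9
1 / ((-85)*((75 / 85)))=-0.01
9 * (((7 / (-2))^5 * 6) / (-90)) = 50421 / 160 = 315.13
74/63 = 1.17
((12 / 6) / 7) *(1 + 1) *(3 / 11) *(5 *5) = 300 / 77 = 3.90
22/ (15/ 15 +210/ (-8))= -88/ 101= -0.87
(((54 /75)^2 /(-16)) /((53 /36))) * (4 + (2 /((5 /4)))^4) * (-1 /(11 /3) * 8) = 115403616 /227734375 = 0.51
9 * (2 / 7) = 18 / 7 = 2.57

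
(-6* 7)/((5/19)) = -798/5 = -159.60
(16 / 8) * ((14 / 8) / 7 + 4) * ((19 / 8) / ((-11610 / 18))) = -323 / 10320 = -0.03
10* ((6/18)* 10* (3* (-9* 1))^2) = 24300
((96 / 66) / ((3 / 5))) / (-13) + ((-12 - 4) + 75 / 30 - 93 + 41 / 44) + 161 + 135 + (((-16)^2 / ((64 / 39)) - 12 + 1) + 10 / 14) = 4035547 / 12012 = 335.96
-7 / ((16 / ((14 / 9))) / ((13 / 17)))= -637 / 1224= -0.52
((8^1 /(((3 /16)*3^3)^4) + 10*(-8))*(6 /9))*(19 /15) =-130842108896 /1937102445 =-67.55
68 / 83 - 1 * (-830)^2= -57178632 / 83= -688899.18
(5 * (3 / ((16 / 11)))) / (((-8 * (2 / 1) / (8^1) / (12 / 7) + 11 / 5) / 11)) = 27225 / 248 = 109.78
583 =583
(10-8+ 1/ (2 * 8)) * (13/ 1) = 429/ 16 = 26.81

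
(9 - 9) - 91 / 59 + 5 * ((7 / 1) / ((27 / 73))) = 148288 / 1593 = 93.09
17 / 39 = 0.44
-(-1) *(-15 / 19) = -15 / 19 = -0.79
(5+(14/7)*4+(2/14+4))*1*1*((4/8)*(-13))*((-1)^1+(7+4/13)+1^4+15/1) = -17400/7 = -2485.71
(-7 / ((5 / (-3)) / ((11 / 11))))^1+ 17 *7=616 / 5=123.20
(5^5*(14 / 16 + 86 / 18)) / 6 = 1271875 / 432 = 2944.16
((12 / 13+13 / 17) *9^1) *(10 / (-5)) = -6714 / 221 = -30.38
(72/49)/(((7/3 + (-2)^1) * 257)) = 216/12593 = 0.02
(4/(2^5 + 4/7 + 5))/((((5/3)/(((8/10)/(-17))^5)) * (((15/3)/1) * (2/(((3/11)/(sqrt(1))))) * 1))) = -0.00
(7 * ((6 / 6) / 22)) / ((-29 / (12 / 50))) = -21 / 7975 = -0.00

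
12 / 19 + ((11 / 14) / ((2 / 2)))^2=4651 / 3724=1.25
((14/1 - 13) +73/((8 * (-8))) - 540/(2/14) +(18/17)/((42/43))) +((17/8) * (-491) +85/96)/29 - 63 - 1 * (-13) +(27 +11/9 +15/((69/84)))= -6019944835/1576512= -3818.52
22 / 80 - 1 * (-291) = 11651 / 40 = 291.28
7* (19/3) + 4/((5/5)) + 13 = 184/3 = 61.33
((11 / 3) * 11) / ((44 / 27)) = 99 / 4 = 24.75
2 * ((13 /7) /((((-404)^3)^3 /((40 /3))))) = -65 /376297729660871949041664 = -0.00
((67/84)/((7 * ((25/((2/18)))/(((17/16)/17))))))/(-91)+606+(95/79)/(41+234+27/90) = 25388104437101971/41894259825600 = 606.00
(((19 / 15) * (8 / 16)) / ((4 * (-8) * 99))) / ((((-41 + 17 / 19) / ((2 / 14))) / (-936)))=-4693 / 7040880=-0.00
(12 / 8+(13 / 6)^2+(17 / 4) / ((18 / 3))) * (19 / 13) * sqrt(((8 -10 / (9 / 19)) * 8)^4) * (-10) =-10518746560 / 9477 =-1109923.66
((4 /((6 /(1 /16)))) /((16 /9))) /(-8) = -3 /1024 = -0.00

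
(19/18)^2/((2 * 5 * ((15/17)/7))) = 42959/48600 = 0.88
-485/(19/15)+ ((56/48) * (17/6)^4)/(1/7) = 21187651/147744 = 143.41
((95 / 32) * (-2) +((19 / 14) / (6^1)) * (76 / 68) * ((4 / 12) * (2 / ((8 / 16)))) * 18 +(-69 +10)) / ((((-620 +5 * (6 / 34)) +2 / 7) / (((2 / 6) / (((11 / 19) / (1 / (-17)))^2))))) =13488043 / 41202434064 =0.00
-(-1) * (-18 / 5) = -18 / 5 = -3.60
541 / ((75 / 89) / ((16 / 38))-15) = -385192 / 9255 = -41.62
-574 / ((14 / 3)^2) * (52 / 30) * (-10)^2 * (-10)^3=31980000 / 7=4568571.43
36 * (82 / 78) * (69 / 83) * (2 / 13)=67896 / 14027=4.84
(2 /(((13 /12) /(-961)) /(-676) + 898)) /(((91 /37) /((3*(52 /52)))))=10240416 /3769487911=0.00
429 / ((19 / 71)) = 30459 / 19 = 1603.11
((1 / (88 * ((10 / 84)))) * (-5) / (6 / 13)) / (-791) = 13 / 9944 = 0.00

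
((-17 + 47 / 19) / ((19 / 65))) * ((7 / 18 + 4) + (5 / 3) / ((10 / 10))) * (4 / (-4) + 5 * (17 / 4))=-4399785 / 722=-6093.89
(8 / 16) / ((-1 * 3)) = -1 / 6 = -0.17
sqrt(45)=6.71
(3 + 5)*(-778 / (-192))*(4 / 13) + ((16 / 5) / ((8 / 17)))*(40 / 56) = 4049 / 273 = 14.83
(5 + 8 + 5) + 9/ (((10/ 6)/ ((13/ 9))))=129/ 5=25.80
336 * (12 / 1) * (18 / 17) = 72576 / 17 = 4269.18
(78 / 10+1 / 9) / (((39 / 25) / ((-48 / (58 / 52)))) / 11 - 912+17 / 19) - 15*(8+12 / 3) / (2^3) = -61720436435 / 2742072318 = -22.51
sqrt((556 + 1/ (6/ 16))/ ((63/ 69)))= 2*sqrt(67459)/ 21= 24.74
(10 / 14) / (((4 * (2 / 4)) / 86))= 215 / 7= 30.71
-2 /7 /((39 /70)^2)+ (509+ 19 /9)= 776000 /1521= 510.19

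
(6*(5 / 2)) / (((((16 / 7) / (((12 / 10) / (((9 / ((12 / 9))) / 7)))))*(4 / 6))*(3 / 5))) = 245 / 12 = 20.42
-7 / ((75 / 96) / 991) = -221984 / 25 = -8879.36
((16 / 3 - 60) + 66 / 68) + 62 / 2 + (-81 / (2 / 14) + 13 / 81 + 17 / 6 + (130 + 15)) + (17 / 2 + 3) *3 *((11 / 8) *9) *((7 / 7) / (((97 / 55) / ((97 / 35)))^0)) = -325297 / 22032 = -14.76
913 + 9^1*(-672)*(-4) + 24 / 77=1933109 / 77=25105.31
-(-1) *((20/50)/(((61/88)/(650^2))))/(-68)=-3718000/1037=-3585.34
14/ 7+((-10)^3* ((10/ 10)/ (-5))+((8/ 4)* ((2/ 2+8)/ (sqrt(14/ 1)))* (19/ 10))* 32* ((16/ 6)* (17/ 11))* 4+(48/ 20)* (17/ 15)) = 5118/ 25+496128* sqrt(14)/ 385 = 5026.38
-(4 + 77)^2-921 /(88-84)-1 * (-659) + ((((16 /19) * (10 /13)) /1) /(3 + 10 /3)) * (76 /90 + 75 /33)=-3798584197 /619476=-6131.93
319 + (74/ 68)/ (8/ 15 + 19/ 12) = 689831/ 2159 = 319.51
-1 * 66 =-66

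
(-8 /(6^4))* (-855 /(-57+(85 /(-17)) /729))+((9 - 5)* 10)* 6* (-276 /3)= -22080.09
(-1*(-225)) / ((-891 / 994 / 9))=-24850 / 11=-2259.09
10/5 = 2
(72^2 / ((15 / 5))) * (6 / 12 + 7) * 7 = 90720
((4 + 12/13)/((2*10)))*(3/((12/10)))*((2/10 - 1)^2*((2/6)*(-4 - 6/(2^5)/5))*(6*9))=-46512/1625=-28.62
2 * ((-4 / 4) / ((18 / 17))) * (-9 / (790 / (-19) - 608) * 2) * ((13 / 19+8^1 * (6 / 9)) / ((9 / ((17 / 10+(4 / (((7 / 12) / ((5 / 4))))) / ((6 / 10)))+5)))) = -71981 / 98010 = -0.73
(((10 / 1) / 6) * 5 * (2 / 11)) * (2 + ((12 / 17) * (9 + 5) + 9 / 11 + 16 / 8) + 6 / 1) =193550 / 6171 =31.36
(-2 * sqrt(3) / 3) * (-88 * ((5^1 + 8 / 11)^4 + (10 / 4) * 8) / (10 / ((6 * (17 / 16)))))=70994.11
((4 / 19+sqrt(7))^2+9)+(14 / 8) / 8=8*sqrt(7) / 19+187871 / 11552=17.38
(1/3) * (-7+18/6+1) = -1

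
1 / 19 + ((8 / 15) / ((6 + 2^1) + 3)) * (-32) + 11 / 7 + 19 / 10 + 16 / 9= 98761 / 26334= 3.75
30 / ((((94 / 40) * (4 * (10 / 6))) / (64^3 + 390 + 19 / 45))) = 23628098 / 47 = 502725.49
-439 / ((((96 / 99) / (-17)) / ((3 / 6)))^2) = -138162519 / 4096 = -33731.08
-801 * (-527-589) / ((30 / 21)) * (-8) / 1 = -25029648 / 5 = -5005929.60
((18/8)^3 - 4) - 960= -60967/64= -952.61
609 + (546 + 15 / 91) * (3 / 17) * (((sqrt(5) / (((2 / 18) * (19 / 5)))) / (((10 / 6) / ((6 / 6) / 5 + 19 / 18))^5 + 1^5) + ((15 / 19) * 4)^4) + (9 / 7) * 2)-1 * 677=123620675642625555 * sqrt(5) / 2773577909751649 + 1060032458594 / 108557393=9864.38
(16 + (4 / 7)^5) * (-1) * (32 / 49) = -8637952 / 823543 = -10.49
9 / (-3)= -3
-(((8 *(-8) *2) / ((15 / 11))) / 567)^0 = -1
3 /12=1 /4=0.25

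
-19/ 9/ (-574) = 19/ 5166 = 0.00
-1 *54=-54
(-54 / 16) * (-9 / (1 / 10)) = 1215 / 4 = 303.75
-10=-10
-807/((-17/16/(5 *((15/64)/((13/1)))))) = 60525/884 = 68.47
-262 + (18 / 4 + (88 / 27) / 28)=-257.38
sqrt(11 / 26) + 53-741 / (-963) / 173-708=-36373868 / 55533 + sqrt(286) / 26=-654.35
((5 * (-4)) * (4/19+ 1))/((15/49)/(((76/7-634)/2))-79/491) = 574700770/3842617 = 149.56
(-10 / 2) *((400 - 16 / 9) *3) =-17920 / 3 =-5973.33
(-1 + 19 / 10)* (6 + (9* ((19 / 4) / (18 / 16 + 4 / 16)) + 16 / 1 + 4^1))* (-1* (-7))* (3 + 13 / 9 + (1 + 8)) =24178 / 5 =4835.60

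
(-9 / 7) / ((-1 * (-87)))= -3 / 203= -0.01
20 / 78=10 / 39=0.26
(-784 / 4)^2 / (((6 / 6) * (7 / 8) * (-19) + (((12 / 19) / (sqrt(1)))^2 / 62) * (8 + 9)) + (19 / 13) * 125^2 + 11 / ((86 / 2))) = 1922572975232 / 1142067133955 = 1.68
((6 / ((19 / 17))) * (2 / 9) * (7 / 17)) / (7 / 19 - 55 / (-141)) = 329 / 508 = 0.65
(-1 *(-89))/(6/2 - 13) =-89/10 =-8.90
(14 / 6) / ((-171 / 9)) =-7 / 57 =-0.12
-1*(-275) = 275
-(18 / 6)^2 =-9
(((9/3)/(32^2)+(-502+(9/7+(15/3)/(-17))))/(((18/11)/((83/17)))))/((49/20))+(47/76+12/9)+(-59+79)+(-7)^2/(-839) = -4283271033434131/7281485600256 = -588.24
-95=-95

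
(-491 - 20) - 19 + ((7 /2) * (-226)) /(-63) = -517.44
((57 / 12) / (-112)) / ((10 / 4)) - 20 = -22419 / 1120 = -20.02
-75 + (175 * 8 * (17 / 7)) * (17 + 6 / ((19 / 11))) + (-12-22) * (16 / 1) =1310839 / 19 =68991.53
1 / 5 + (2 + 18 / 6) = 26 / 5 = 5.20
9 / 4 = 2.25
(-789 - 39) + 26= -802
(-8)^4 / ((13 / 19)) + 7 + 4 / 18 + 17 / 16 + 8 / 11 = 123458791 / 20592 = 5995.47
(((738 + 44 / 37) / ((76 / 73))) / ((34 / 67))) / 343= 66884425 / 16396772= 4.08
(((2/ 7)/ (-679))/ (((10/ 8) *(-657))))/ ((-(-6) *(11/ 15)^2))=20/ 125949747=0.00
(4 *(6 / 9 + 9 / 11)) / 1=196 / 33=5.94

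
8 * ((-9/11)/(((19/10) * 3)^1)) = -240/209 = -1.15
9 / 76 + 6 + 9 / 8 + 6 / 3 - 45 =-35.76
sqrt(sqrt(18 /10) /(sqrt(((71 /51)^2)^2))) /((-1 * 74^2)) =-51 * sqrt(3) * 5^(3 /4) /1943980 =-0.00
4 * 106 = 424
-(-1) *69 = 69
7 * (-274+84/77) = -21014/11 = -1910.36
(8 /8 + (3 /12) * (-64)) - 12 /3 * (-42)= 153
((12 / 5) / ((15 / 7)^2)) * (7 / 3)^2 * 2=19208 / 3375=5.69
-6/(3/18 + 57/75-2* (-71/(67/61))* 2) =-60300/2607913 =-0.02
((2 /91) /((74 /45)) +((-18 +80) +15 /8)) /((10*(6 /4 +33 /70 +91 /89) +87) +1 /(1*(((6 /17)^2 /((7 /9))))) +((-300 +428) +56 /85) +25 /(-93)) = 32689668956355 /128721916748854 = 0.25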